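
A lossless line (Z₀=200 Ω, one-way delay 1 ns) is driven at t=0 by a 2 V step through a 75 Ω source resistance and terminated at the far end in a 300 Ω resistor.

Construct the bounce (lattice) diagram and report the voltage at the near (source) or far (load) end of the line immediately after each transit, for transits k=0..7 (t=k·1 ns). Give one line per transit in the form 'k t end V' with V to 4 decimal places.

0 0 source 1.4545
1 1 load 1.7455
2 2 source 1.6132
3 3 load 1.5868
4 4 source 1.5988
5 5 load 1.6012
6 6 source 1.6001
7 7 load 1.5999

Γ_L=0.200000, Γ_S=-0.454545; launch V₁=2·200/275=1.454545
k=0 src: V=1.4545
k=1 load: inc=1.454545, refl=1.454545·0.200000=0.2909; V=0.000000+1.454545+0.290909=1.7455
k=2 src: inc=0.290909, refl=0.290909·-0.454545=-0.1322; V=1.454545+0.290909+-0.132231=1.6132
k=3 load: inc=-0.132231, refl=-0.132231·0.200000=-0.0264; V=1.745455+-0.132231+-0.026446=1.5868
k=4 src: inc=-0.026446, refl=-0.026446·-0.454545=0.0120; V=1.613223+-0.026446+0.012021=1.5988
k=5 load: inc=0.012021, refl=0.012021·0.200000=0.0024; V=1.586777+0.012021+0.002404=1.6012
k=6 src: inc=0.002404, refl=0.002404·-0.454545=-0.0011; V=1.598798+0.002404+-0.001093=1.6001
k=7 load: inc=-0.001093, refl=-0.001093·0.200000=-0.0002; V=1.601202+-0.001093+-0.000219=1.5999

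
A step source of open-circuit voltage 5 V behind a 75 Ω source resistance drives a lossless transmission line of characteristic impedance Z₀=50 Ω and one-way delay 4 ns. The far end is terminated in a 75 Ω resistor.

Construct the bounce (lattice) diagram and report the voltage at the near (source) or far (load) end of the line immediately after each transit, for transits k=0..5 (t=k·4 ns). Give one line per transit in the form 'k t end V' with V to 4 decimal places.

0 0 source 2.0000
1 4 load 2.4000
2 8 source 2.4800
3 12 load 2.4960
4 16 source 2.4992
5 20 load 2.4998

Γ_L=0.200000, Γ_S=0.200000; launch V₁=5·50/125=2.000000
k=0 src: V=2.0000
k=1 load: inc=2.000000, refl=2.000000·0.200000=0.4000; V=0.000000+2.000000+0.400000=2.4000
k=2 src: inc=0.400000, refl=0.400000·0.200000=0.0800; V=2.000000+0.400000+0.080000=2.4800
k=3 load: inc=0.080000, refl=0.080000·0.200000=0.0160; V=2.400000+0.080000+0.016000=2.4960
k=4 src: inc=0.016000, refl=0.016000·0.200000=0.0032; V=2.480000+0.016000+0.003200=2.4992
k=5 load: inc=0.003200, refl=0.003200·0.200000=0.0006; V=2.496000+0.003200+0.000640=2.4998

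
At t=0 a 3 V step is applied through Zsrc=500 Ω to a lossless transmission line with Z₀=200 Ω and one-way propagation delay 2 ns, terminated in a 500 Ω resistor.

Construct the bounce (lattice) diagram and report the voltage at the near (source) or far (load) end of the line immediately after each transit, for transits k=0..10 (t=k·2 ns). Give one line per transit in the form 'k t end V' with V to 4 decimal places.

Γ_L=0.428571, Γ_S=0.428571; launch V₁=3·200/700=0.857143
k=0 src: V=0.8571
k=1 load: inc=0.857143, refl=0.857143·0.428571=0.3673; V=0.000000+0.857143+0.367347=1.2245
k=2 src: inc=0.367347, refl=0.367347·0.428571=0.1574; V=0.857143+0.367347+0.157434=1.3819
k=3 load: inc=0.157434, refl=0.157434·0.428571=0.0675; V=1.224490+0.157434+0.067472=1.4494
k=4 src: inc=0.067472, refl=0.067472·0.428571=0.0289; V=1.381924+0.067472+0.028917=1.4783
k=5 load: inc=0.028917, refl=0.028917·0.428571=0.0124; V=1.449396+0.028917+0.012393=1.4907
k=6 src: inc=0.012393, refl=0.012393·0.428571=0.0053; V=1.478313+0.012393+0.005311=1.4960
k=7 load: inc=0.005311, refl=0.005311·0.428571=0.0023; V=1.490705+0.005311+0.002276=1.4983
k=8 src: inc=0.002276, refl=0.002276·0.428571=0.0010; V=1.496017+0.002276+0.000976=1.4993
k=9 load: inc=0.000976, refl=0.000976·0.428571=0.0004; V=1.498293+0.000976+0.000418=1.4997
k=10 src: inc=0.000418, refl=0.000418·0.428571=0.0002; V=1.499268+0.000418+0.000179=1.4999

0 0 source 0.8571
1 2 load 1.2245
2 4 source 1.3819
3 6 load 1.4494
4 8 source 1.4783
5 10 load 1.4907
6 12 source 1.4960
7 14 load 1.4983
8 16 source 1.4993
9 18 load 1.4997
10 20 source 1.4999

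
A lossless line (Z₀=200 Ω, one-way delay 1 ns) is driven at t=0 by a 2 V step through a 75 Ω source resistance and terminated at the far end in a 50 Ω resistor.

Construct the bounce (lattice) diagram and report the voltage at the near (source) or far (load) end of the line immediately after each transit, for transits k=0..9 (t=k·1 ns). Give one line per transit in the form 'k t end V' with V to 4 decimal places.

0 0 source 1.4545
1 1 load 0.5818
2 2 source 0.9785
3 3 load 0.7405
4 4 source 0.8487
5 5 load 0.7838
6 6 source 0.8133
7 7 load 0.7956
8 8 source 0.8036
9 9 load 0.7988

Γ_L=-0.600000, Γ_S=-0.454545; launch V₁=2·200/275=1.454545
k=0 src: V=1.4545
k=1 load: inc=1.454545, refl=1.454545·-0.600000=-0.8727; V=0.000000+1.454545+-0.872727=0.5818
k=2 src: inc=-0.872727, refl=-0.872727·-0.454545=0.3967; V=1.454545+-0.872727+0.396694=0.9785
k=3 load: inc=0.396694, refl=0.396694·-0.600000=-0.2380; V=0.581818+0.396694+-0.238017=0.7405
k=4 src: inc=-0.238017, refl=-0.238017·-0.454545=0.1082; V=0.978512+-0.238017+0.108189=0.8487
k=5 load: inc=0.108189, refl=0.108189·-0.600000=-0.0649; V=0.740496+0.108189+-0.064914=0.7838
k=6 src: inc=-0.064914, refl=-0.064914·-0.454545=0.0295; V=0.848685+-0.064914+0.029506=0.8133
k=7 load: inc=0.029506, refl=0.029506·-0.600000=-0.0177; V=0.783772+0.029506+-0.017704=0.7956
k=8 src: inc=-0.017704, refl=-0.017704·-0.454545=0.0080; V=0.813278+-0.017704+0.008047=0.8036
k=9 load: inc=0.008047, refl=0.008047·-0.600000=-0.0048; V=0.795574+0.008047+-0.004828=0.7988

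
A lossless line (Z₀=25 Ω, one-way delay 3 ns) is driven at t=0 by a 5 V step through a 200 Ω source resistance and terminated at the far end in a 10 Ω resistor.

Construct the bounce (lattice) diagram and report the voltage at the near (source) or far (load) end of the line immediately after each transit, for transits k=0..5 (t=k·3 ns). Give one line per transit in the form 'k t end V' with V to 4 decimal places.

0 0 source 0.5556
1 3 load 0.3175
2 6 source 0.1323
3 9 load 0.2116
4 12 source 0.2734
5 15 load 0.2469

Γ_L=-0.428571, Γ_S=0.777778; launch V₁=5·25/225=0.555556
k=0 src: V=0.5556
k=1 load: inc=0.555556, refl=0.555556·-0.428571=-0.2381; V=0.000000+0.555556+-0.238095=0.3175
k=2 src: inc=-0.238095, refl=-0.238095·0.777778=-0.1852; V=0.555556+-0.238095+-0.185185=0.1323
k=3 load: inc=-0.185185, refl=-0.185185·-0.428571=0.0794; V=0.317460+-0.185185+0.079365=0.2116
k=4 src: inc=0.079365, refl=0.079365·0.777778=0.0617; V=0.132275+0.079365+0.061728=0.2734
k=5 load: inc=0.061728, refl=0.061728·-0.428571=-0.0265; V=0.211640+0.061728+-0.026455=0.2469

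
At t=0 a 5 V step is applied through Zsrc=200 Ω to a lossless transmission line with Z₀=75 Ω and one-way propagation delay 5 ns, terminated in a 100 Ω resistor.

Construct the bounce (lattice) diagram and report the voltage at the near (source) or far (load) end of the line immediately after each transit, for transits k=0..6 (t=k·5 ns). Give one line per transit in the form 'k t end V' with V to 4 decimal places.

0 0 source 1.3636
1 5 load 1.5584
2 10 source 1.6470
3 15 load 1.6596
4 20 source 1.6654
5 25 load 1.6662
6 30 source 1.6666

Γ_L=0.142857, Γ_S=0.454545; launch V₁=5·75/275=1.363636
k=0 src: V=1.3636
k=1 load: inc=1.363636, refl=1.363636·0.142857=0.1948; V=0.000000+1.363636+0.194805=1.5584
k=2 src: inc=0.194805, refl=0.194805·0.454545=0.0885; V=1.363636+0.194805+0.088548=1.6470
k=3 load: inc=0.088548, refl=0.088548·0.142857=0.0126; V=1.558442+0.088548+0.012650=1.6596
k=4 src: inc=0.012650, refl=0.012650·0.454545=0.0057; V=1.646989+0.012650+0.005750=1.6654
k=5 load: inc=0.005750, refl=0.005750·0.142857=0.0008; V=1.659639+0.005750+0.000821=1.6662
k=6 src: inc=0.000821, refl=0.000821·0.454545=0.0004; V=1.665389+0.000821+0.000373=1.6666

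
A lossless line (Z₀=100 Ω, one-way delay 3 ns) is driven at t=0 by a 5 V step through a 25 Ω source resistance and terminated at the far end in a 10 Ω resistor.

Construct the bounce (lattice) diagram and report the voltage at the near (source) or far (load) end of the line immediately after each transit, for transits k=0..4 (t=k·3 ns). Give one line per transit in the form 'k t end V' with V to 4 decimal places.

Γ_L=-0.818182, Γ_S=-0.600000; launch V₁=5·100/125=4.000000
k=0 src: V=4.0000
k=1 load: inc=4.000000, refl=4.000000·-0.818182=-3.2727; V=0.000000+4.000000+-3.272727=0.7273
k=2 src: inc=-3.272727, refl=-3.272727·-0.600000=1.9636; V=4.000000+-3.272727+1.963636=2.6909
k=3 load: inc=1.963636, refl=1.963636·-0.818182=-1.6066; V=0.727273+1.963636+-1.606612=1.0843
k=4 src: inc=-1.606612, refl=-1.606612·-0.600000=0.9640; V=2.690909+-1.606612+0.963967=2.0483

0 0 source 4.0000
1 3 load 0.7273
2 6 source 2.6909
3 9 load 1.0843
4 12 source 2.0483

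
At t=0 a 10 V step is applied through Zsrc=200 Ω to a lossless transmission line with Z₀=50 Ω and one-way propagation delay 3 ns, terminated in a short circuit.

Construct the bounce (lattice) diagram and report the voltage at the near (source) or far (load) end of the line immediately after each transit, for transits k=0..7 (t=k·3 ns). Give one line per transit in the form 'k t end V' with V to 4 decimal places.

0 0 source 2.0000
1 3 load 0.0000
2 6 source -1.2000
3 9 load 0.0000
4 12 source 0.7200
5 15 load 0.0000
6 18 source -0.4320
7 21 load 0.0000

Γ_L=-1.000000, Γ_S=0.600000; launch V₁=10·50/250=2.000000
k=0 src: V=2.0000
k=1 load: inc=2.000000, refl=2.000000·-1.000000=-2.0000; V=0.000000+2.000000+-2.000000=0.0000
k=2 src: inc=-2.000000, refl=-2.000000·0.600000=-1.2000; V=2.000000+-2.000000+-1.200000=-1.2000
k=3 load: inc=-1.200000, refl=-1.200000·-1.000000=1.2000; V=0.000000+-1.200000+1.200000=0.0000
k=4 src: inc=1.200000, refl=1.200000·0.600000=0.7200; V=-1.200000+1.200000+0.720000=0.7200
k=5 load: inc=0.720000, refl=0.720000·-1.000000=-0.7200; V=0.000000+0.720000+-0.720000=0.0000
k=6 src: inc=-0.720000, refl=-0.720000·0.600000=-0.4320; V=0.720000+-0.720000+-0.432000=-0.4320
k=7 load: inc=-0.432000, refl=-0.432000·-1.000000=0.4320; V=0.000000+-0.432000+0.432000=0.0000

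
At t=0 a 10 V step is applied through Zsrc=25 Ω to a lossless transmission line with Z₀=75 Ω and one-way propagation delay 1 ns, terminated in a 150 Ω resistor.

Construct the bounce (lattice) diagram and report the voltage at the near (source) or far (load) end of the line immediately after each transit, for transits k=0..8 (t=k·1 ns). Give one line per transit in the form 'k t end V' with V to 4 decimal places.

0 0 source 7.5000
1 1 load 10.0000
2 2 source 8.7500
3 3 load 8.3333
4 4 source 8.5417
5 5 load 8.6111
6 6 source 8.5764
7 7 load 8.5648
8 8 source 8.5706

Γ_L=0.333333, Γ_S=-0.500000; launch V₁=10·75/100=7.500000
k=0 src: V=7.5000
k=1 load: inc=7.500000, refl=7.500000·0.333333=2.5000; V=0.000000+7.500000+2.500000=10.0000
k=2 src: inc=2.500000, refl=2.500000·-0.500000=-1.2500; V=7.500000+2.500000+-1.250000=8.7500
k=3 load: inc=-1.250000, refl=-1.250000·0.333333=-0.4167; V=10.000000+-1.250000+-0.416667=8.3333
k=4 src: inc=-0.416667, refl=-0.416667·-0.500000=0.2083; V=8.750000+-0.416667+0.208333=8.5417
k=5 load: inc=0.208333, refl=0.208333·0.333333=0.0694; V=8.333333+0.208333+0.069444=8.6111
k=6 src: inc=0.069444, refl=0.069444·-0.500000=-0.0347; V=8.541667+0.069444+-0.034722=8.5764
k=7 load: inc=-0.034722, refl=-0.034722·0.333333=-0.0116; V=8.611111+-0.034722+-0.011574=8.5648
k=8 src: inc=-0.011574, refl=-0.011574·-0.500000=0.0058; V=8.576389+-0.011574+0.005787=8.5706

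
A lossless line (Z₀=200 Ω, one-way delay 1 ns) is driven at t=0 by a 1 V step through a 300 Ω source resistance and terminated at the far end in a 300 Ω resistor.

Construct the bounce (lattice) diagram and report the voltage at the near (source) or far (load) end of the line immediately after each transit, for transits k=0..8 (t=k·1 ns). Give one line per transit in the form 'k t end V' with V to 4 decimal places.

Γ_L=0.200000, Γ_S=0.200000; launch V₁=1·200/500=0.400000
k=0 src: V=0.4000
k=1 load: inc=0.400000, refl=0.400000·0.200000=0.0800; V=0.000000+0.400000+0.080000=0.4800
k=2 src: inc=0.080000, refl=0.080000·0.200000=0.0160; V=0.400000+0.080000+0.016000=0.4960
k=3 load: inc=0.016000, refl=0.016000·0.200000=0.0032; V=0.480000+0.016000+0.003200=0.4992
k=4 src: inc=0.003200, refl=0.003200·0.200000=0.0006; V=0.496000+0.003200+0.000640=0.4998
k=5 load: inc=0.000640, refl=0.000640·0.200000=0.0001; V=0.499200+0.000640+0.000128=0.5000
k=6 src: inc=0.000128, refl=0.000128·0.200000=0.0000; V=0.499840+0.000128+0.000026=0.5000
k=7 load: inc=0.000026, refl=0.000026·0.200000=0.0000; V=0.499968+0.000026+0.000005=0.5000
k=8 src: inc=0.000005, refl=0.000005·0.200000=0.0000; V=0.499994+0.000005+0.000001=0.5000

0 0 source 0.4000
1 1 load 0.4800
2 2 source 0.4960
3 3 load 0.4992
4 4 source 0.4998
5 5 load 0.5000
6 6 source 0.5000
7 7 load 0.5000
8 8 source 0.5000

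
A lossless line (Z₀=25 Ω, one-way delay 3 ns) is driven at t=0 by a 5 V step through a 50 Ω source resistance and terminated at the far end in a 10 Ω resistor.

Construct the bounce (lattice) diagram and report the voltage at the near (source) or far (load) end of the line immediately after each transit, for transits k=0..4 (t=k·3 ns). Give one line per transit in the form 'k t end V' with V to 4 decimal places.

Γ_L=-0.428571, Γ_S=0.333333; launch V₁=5·25/75=1.666667
k=0 src: V=1.6667
k=1 load: inc=1.666667, refl=1.666667·-0.428571=-0.7143; V=0.000000+1.666667+-0.714286=0.9524
k=2 src: inc=-0.714286, refl=-0.714286·0.333333=-0.2381; V=1.666667+-0.714286+-0.238095=0.7143
k=3 load: inc=-0.238095, refl=-0.238095·-0.428571=0.1020; V=0.952381+-0.238095+0.102041=0.8163
k=4 src: inc=0.102041, refl=0.102041·0.333333=0.0340; V=0.714286+0.102041+0.034014=0.8503

0 0 source 1.6667
1 3 load 0.9524
2 6 source 0.7143
3 9 load 0.8163
4 12 source 0.8503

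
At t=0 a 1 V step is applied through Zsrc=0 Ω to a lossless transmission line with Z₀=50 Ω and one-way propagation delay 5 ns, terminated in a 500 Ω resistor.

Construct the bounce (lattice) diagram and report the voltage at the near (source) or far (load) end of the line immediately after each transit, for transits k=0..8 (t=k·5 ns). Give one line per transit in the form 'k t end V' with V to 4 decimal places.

Γ_L=0.818182, Γ_S=-1.000000; launch V₁=1·50/50=1.000000
k=0 src: V=1.0000
k=1 load: inc=1.000000, refl=1.000000·0.818182=0.8182; V=0.000000+1.000000+0.818182=1.8182
k=2 src: inc=0.818182, refl=0.818182·-1.000000=-0.8182; V=1.000000+0.818182+-0.818182=1.0000
k=3 load: inc=-0.818182, refl=-0.818182·0.818182=-0.6694; V=1.818182+-0.818182+-0.669421=0.3306
k=4 src: inc=-0.669421, refl=-0.669421·-1.000000=0.6694; V=1.000000+-0.669421+0.669421=1.0000
k=5 load: inc=0.669421, refl=0.669421·0.818182=0.5477; V=0.330579+0.669421+0.547708=1.5477
k=6 src: inc=0.547708, refl=0.547708·-1.000000=-0.5477; V=1.000000+0.547708+-0.547708=1.0000
k=7 load: inc=-0.547708, refl=-0.547708·0.818182=-0.4481; V=1.547708+-0.547708+-0.448125=0.5519
k=8 src: inc=-0.448125, refl=-0.448125·-1.000000=0.4481; V=1.000000+-0.448125+0.448125=1.0000

0 0 source 1.0000
1 5 load 1.8182
2 10 source 1.0000
3 15 load 0.3306
4 20 source 1.0000
5 25 load 1.5477
6 30 source 1.0000
7 35 load 0.5519
8 40 source 1.0000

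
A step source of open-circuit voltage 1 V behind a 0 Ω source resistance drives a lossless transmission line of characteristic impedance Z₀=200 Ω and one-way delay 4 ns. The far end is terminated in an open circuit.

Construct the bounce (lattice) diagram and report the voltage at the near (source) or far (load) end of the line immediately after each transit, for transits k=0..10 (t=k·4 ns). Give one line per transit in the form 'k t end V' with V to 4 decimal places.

0 0 source 1.0000
1 4 load 2.0000
2 8 source 1.0000
3 12 load 0.0000
4 16 source 1.0000
5 20 load 2.0000
6 24 source 1.0000
7 28 load 0.0000
8 32 source 1.0000
9 36 load 2.0000
10 40 source 1.0000

Γ_L=1.000000, Γ_S=-1.000000; launch V₁=1·200/200=1.000000
k=0 src: V=1.0000
k=1 load: inc=1.000000, refl=1.000000·1.000000=1.0000; V=0.000000+1.000000+1.000000=2.0000
k=2 src: inc=1.000000, refl=1.000000·-1.000000=-1.0000; V=1.000000+1.000000+-1.000000=1.0000
k=3 load: inc=-1.000000, refl=-1.000000·1.000000=-1.0000; V=2.000000+-1.000000+-1.000000=0.0000
k=4 src: inc=-1.000000, refl=-1.000000·-1.000000=1.0000; V=1.000000+-1.000000+1.000000=1.0000
k=5 load: inc=1.000000, refl=1.000000·1.000000=1.0000; V=0.000000+1.000000+1.000000=2.0000
k=6 src: inc=1.000000, refl=1.000000·-1.000000=-1.0000; V=1.000000+1.000000+-1.000000=1.0000
k=7 load: inc=-1.000000, refl=-1.000000·1.000000=-1.0000; V=2.000000+-1.000000+-1.000000=0.0000
k=8 src: inc=-1.000000, refl=-1.000000·-1.000000=1.0000; V=1.000000+-1.000000+1.000000=1.0000
k=9 load: inc=1.000000, refl=1.000000·1.000000=1.0000; V=0.000000+1.000000+1.000000=2.0000
k=10 src: inc=1.000000, refl=1.000000·-1.000000=-1.0000; V=1.000000+1.000000+-1.000000=1.0000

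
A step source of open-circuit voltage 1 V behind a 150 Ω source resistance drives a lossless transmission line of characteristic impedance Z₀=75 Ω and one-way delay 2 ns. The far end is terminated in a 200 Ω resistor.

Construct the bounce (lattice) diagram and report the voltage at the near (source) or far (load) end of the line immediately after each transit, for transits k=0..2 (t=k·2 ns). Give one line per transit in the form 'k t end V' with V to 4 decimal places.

Γ_L=0.454545, Γ_S=0.333333; launch V₁=1·75/225=0.333333
k=0 src: V=0.3333
k=1 load: inc=0.333333, refl=0.333333·0.454545=0.1515; V=0.000000+0.333333+0.151515=0.4848
k=2 src: inc=0.151515, refl=0.151515·0.333333=0.0505; V=0.333333+0.151515+0.050505=0.5354

0 0 source 0.3333
1 2 load 0.4848
2 4 source 0.5354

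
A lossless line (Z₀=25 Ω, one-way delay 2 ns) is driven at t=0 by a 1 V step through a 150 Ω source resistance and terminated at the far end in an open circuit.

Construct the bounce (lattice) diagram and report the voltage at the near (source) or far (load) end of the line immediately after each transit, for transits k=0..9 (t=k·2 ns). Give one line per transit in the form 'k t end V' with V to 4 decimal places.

0 0 source 0.1429
1 2 load 0.2857
2 4 source 0.3878
3 6 load 0.4898
4 8 source 0.5627
5 10 load 0.6356
6 12 source 0.6876
7 14 load 0.7397
8 16 source 0.7769
9 18 load 0.8141

Γ_L=1.000000, Γ_S=0.714286; launch V₁=1·25/175=0.142857
k=0 src: V=0.1429
k=1 load: inc=0.142857, refl=0.142857·1.000000=0.1429; V=0.000000+0.142857+0.142857=0.2857
k=2 src: inc=0.142857, refl=0.142857·0.714286=0.1020; V=0.142857+0.142857+0.102041=0.3878
k=3 load: inc=0.102041, refl=0.102041·1.000000=0.1020; V=0.285714+0.102041+0.102041=0.4898
k=4 src: inc=0.102041, refl=0.102041·0.714286=0.0729; V=0.387755+0.102041+0.072886=0.5627
k=5 load: inc=0.072886, refl=0.072886·1.000000=0.0729; V=0.489796+0.072886+0.072886=0.6356
k=6 src: inc=0.072886, refl=0.072886·0.714286=0.0521; V=0.562682+0.072886+0.052062=0.6876
k=7 load: inc=0.052062, refl=0.052062·1.000000=0.0521; V=0.635569+0.052062+0.052062=0.7397
k=8 src: inc=0.052062, refl=0.052062·0.714286=0.0372; V=0.687630+0.052062+0.037187=0.7769
k=9 load: inc=0.037187, refl=0.037187·1.000000=0.0372; V=0.739692+0.037187+0.037187=0.8141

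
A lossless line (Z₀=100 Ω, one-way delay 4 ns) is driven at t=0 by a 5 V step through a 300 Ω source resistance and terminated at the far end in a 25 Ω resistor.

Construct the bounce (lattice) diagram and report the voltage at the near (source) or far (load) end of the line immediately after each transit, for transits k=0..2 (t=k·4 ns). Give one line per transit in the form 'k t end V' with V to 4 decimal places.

Γ_L=-0.600000, Γ_S=0.500000; launch V₁=5·100/400=1.250000
k=0 src: V=1.2500
k=1 load: inc=1.250000, refl=1.250000·-0.600000=-0.7500; V=0.000000+1.250000+-0.750000=0.5000
k=2 src: inc=-0.750000, refl=-0.750000·0.500000=-0.3750; V=1.250000+-0.750000+-0.375000=0.1250

0 0 source 1.2500
1 4 load 0.5000
2 8 source 0.1250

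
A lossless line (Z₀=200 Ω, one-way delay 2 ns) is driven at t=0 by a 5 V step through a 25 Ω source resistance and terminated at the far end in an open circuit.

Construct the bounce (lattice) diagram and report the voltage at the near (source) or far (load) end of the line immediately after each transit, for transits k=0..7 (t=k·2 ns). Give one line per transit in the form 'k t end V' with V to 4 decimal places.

0 0 source 4.4444
1 2 load 8.8889
2 4 source 5.4321
3 6 load 1.9753
4 8 source 4.6639
5 10 load 7.3525
6 12 source 5.2614
7 14 load 3.1702

Γ_L=1.000000, Γ_S=-0.777778; launch V₁=5·200/225=4.444444
k=0 src: V=4.4444
k=1 load: inc=4.444444, refl=4.444444·1.000000=4.4444; V=0.000000+4.444444+4.444444=8.8889
k=2 src: inc=4.444444, refl=4.444444·-0.777778=-3.4568; V=4.444444+4.444444+-3.456790=5.4321
k=3 load: inc=-3.456790, refl=-3.456790·1.000000=-3.4568; V=8.888889+-3.456790+-3.456790=1.9753
k=4 src: inc=-3.456790, refl=-3.456790·-0.777778=2.6886; V=5.432099+-3.456790+2.688615=4.6639
k=5 load: inc=2.688615, refl=2.688615·1.000000=2.6886; V=1.975309+2.688615+2.688615=7.3525
k=6 src: inc=2.688615, refl=2.688615·-0.777778=-2.0911; V=4.663923+2.688615+-2.091145=5.2614
k=7 load: inc=-2.091145, refl=-2.091145·1.000000=-2.0911; V=7.352538+-2.091145+-2.091145=3.1702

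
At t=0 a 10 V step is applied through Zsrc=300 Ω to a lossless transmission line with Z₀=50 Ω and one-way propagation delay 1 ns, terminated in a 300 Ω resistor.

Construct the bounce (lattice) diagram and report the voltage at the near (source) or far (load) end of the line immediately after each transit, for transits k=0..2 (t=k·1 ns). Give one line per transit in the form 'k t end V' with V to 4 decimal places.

0 0 source 1.4286
1 1 load 2.4490
2 2 source 3.1778

Γ_L=0.714286, Γ_S=0.714286; launch V₁=10·50/350=1.428571
k=0 src: V=1.4286
k=1 load: inc=1.428571, refl=1.428571·0.714286=1.0204; V=0.000000+1.428571+1.020408=2.4490
k=2 src: inc=1.020408, refl=1.020408·0.714286=0.7289; V=1.428571+1.020408+0.728863=3.1778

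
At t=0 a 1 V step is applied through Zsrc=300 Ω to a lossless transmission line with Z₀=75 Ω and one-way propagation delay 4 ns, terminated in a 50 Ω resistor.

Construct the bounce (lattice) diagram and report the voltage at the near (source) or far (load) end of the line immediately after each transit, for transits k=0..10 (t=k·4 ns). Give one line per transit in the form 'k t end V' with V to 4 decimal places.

0 0 source 0.2000
1 4 load 0.1600
2 8 source 0.1360
3 12 load 0.1408
4 16 source 0.1437
5 20 load 0.1431
6 24 source 0.1428
7 28 load 0.1428
8 32 source 0.1429
9 36 load 0.1429
10 40 source 0.1429

Γ_L=-0.200000, Γ_S=0.600000; launch V₁=1·75/375=0.200000
k=0 src: V=0.2000
k=1 load: inc=0.200000, refl=0.200000·-0.200000=-0.0400; V=0.000000+0.200000+-0.040000=0.1600
k=2 src: inc=-0.040000, refl=-0.040000·0.600000=-0.0240; V=0.200000+-0.040000+-0.024000=0.1360
k=3 load: inc=-0.024000, refl=-0.024000·-0.200000=0.0048; V=0.160000+-0.024000+0.004800=0.1408
k=4 src: inc=0.004800, refl=0.004800·0.600000=0.0029; V=0.136000+0.004800+0.002880=0.1437
k=5 load: inc=0.002880, refl=0.002880·-0.200000=-0.0006; V=0.140800+0.002880+-0.000576=0.1431
k=6 src: inc=-0.000576, refl=-0.000576·0.600000=-0.0003; V=0.143680+-0.000576+-0.000346=0.1428
k=7 load: inc=-0.000346, refl=-0.000346·-0.200000=0.0001; V=0.143104+-0.000346+0.000069=0.1428
k=8 src: inc=0.000069, refl=0.000069·0.600000=0.0000; V=0.142758+0.000069+0.000041=0.1429
k=9 load: inc=0.000041, refl=0.000041·-0.200000=-0.0000; V=0.142828+0.000041+-0.000008=0.1429
k=10 src: inc=-0.000008, refl=-0.000008·0.600000=-0.0000; V=0.142869+-0.000008+-0.000005=0.1429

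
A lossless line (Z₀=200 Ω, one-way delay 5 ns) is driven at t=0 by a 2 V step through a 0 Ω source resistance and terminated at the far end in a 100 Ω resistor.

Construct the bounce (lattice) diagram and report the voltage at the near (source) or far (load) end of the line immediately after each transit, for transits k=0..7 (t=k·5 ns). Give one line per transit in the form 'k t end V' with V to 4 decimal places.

Γ_L=-0.333333, Γ_S=-1.000000; launch V₁=2·200/200=2.000000
k=0 src: V=2.0000
k=1 load: inc=2.000000, refl=2.000000·-0.333333=-0.6667; V=0.000000+2.000000+-0.666667=1.3333
k=2 src: inc=-0.666667, refl=-0.666667·-1.000000=0.6667; V=2.000000+-0.666667+0.666667=2.0000
k=3 load: inc=0.666667, refl=0.666667·-0.333333=-0.2222; V=1.333333+0.666667+-0.222222=1.7778
k=4 src: inc=-0.222222, refl=-0.222222·-1.000000=0.2222; V=2.000000+-0.222222+0.222222=2.0000
k=5 load: inc=0.222222, refl=0.222222·-0.333333=-0.0741; V=1.777778+0.222222+-0.074074=1.9259
k=6 src: inc=-0.074074, refl=-0.074074·-1.000000=0.0741; V=2.000000+-0.074074+0.074074=2.0000
k=7 load: inc=0.074074, refl=0.074074·-0.333333=-0.0247; V=1.925926+0.074074+-0.024691=1.9753

0 0 source 2.0000
1 5 load 1.3333
2 10 source 2.0000
3 15 load 1.7778
4 20 source 2.0000
5 25 load 1.9259
6 30 source 2.0000
7 35 load 1.9753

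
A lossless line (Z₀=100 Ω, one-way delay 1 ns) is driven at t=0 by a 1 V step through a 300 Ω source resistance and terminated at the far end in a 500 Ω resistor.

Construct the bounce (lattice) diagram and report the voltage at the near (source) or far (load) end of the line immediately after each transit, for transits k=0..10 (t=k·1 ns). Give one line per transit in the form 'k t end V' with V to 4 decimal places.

Γ_L=0.666667, Γ_S=0.500000; launch V₁=1·100/400=0.250000
k=0 src: V=0.2500
k=1 load: inc=0.250000, refl=0.250000·0.666667=0.1667; V=0.000000+0.250000+0.166667=0.4167
k=2 src: inc=0.166667, refl=0.166667·0.500000=0.0833; V=0.250000+0.166667+0.083333=0.5000
k=3 load: inc=0.083333, refl=0.083333·0.666667=0.0556; V=0.416667+0.083333+0.055556=0.5556
k=4 src: inc=0.055556, refl=0.055556·0.500000=0.0278; V=0.500000+0.055556+0.027778=0.5833
k=5 load: inc=0.027778, refl=0.027778·0.666667=0.0185; V=0.555556+0.027778+0.018519=0.6019
k=6 src: inc=0.018519, refl=0.018519·0.500000=0.0093; V=0.583333+0.018519+0.009259=0.6111
k=7 load: inc=0.009259, refl=0.009259·0.666667=0.0062; V=0.601852+0.009259+0.006173=0.6173
k=8 src: inc=0.006173, refl=0.006173·0.500000=0.0031; V=0.611111+0.006173+0.003086=0.6204
k=9 load: inc=0.003086, refl=0.003086·0.666667=0.0021; V=0.617284+0.003086+0.002058=0.6224
k=10 src: inc=0.002058, refl=0.002058·0.500000=0.0010; V=0.620370+0.002058+0.001029=0.6235

0 0 source 0.2500
1 1 load 0.4167
2 2 source 0.5000
3 3 load 0.5556
4 4 source 0.5833
5 5 load 0.6019
6 6 source 0.6111
7 7 load 0.6173
8 8 source 0.6204
9 9 load 0.6224
10 10 source 0.6235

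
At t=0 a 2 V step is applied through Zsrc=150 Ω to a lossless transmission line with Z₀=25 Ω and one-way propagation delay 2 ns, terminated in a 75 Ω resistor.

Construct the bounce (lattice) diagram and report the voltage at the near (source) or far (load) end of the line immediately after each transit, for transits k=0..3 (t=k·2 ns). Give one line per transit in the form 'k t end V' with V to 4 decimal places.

Γ_L=0.500000, Γ_S=0.714286; launch V₁=2·25/175=0.285714
k=0 src: V=0.2857
k=1 load: inc=0.285714, refl=0.285714·0.500000=0.1429; V=0.000000+0.285714+0.142857=0.4286
k=2 src: inc=0.142857, refl=0.142857·0.714286=0.1020; V=0.285714+0.142857+0.102041=0.5306
k=3 load: inc=0.102041, refl=0.102041·0.500000=0.0510; V=0.428571+0.102041+0.051020=0.5816

0 0 source 0.2857
1 2 load 0.4286
2 4 source 0.5306
3 6 load 0.5816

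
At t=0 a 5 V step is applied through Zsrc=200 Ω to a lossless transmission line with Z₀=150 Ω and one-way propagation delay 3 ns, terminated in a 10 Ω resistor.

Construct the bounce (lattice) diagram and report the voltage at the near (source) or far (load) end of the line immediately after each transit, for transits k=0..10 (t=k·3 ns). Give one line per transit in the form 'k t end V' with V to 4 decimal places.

0 0 source 2.1429
1 3 load 0.2679
2 6 source 0.0000
3 9 load 0.2344
4 12 source 0.2679
5 15 load 0.2386
6 18 source 0.2344
7 21 load 0.2380
8 24 source 0.2386
9 27 load 0.2381
10 30 source 0.2380

Γ_L=-0.875000, Γ_S=0.142857; launch V₁=5·150/350=2.142857
k=0 src: V=2.1429
k=1 load: inc=2.142857, refl=2.142857·-0.875000=-1.8750; V=0.000000+2.142857+-1.875000=0.2679
k=2 src: inc=-1.875000, refl=-1.875000·0.142857=-0.2679; V=2.142857+-1.875000+-0.267857=0.0000
k=3 load: inc=-0.267857, refl=-0.267857·-0.875000=0.2344; V=0.267857+-0.267857+0.234375=0.2344
k=4 src: inc=0.234375, refl=0.234375·0.142857=0.0335; V=0.000000+0.234375+0.033482=0.2679
k=5 load: inc=0.033482, refl=0.033482·-0.875000=-0.0293; V=0.234375+0.033482+-0.029297=0.2386
k=6 src: inc=-0.029297, refl=-0.029297·0.142857=-0.0042; V=0.267857+-0.029297+-0.004185=0.2344
k=7 load: inc=-0.004185, refl=-0.004185·-0.875000=0.0037; V=0.238560+-0.004185+0.003662=0.2380
k=8 src: inc=0.003662, refl=0.003662·0.142857=0.0005; V=0.234375+0.003662+0.000523=0.2386
k=9 load: inc=0.000523, refl=0.000523·-0.875000=-0.0005; V=0.238037+0.000523+-0.000458=0.2381
k=10 src: inc=-0.000458, refl=-0.000458·0.142857=-0.0001; V=0.238560+-0.000458+-0.000065=0.2380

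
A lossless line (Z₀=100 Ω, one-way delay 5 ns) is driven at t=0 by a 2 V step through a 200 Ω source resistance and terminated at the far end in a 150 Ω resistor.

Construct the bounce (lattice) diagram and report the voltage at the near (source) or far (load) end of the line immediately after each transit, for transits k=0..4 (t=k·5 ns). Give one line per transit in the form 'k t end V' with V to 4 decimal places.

Γ_L=0.200000, Γ_S=0.333333; launch V₁=2·100/300=0.666667
k=0 src: V=0.6667
k=1 load: inc=0.666667, refl=0.666667·0.200000=0.1333; V=0.000000+0.666667+0.133333=0.8000
k=2 src: inc=0.133333, refl=0.133333·0.333333=0.0444; V=0.666667+0.133333+0.044444=0.8444
k=3 load: inc=0.044444, refl=0.044444·0.200000=0.0089; V=0.800000+0.044444+0.008889=0.8533
k=4 src: inc=0.008889, refl=0.008889·0.333333=0.0030; V=0.844444+0.008889+0.002963=0.8563

0 0 source 0.6667
1 5 load 0.8000
2 10 source 0.8444
3 15 load 0.8533
4 20 source 0.8563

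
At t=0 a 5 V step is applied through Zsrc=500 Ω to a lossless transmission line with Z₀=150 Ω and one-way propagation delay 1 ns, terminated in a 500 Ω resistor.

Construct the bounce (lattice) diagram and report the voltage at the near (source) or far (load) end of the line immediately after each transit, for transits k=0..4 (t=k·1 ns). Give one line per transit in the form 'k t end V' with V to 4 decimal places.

0 0 source 1.1538
1 1 load 1.7751
2 2 source 2.1097
3 3 load 2.2898
4 4 source 2.3868

Γ_L=0.538462, Γ_S=0.538462; launch V₁=5·150/650=1.153846
k=0 src: V=1.1538
k=1 load: inc=1.153846, refl=1.153846·0.538462=0.6213; V=0.000000+1.153846+0.621302=1.7751
k=2 src: inc=0.621302, refl=0.621302·0.538462=0.3345; V=1.153846+0.621302+0.334547=2.1097
k=3 load: inc=0.334547, refl=0.334547·0.538462=0.1801; V=1.775148+0.334547+0.180141=2.2898
k=4 src: inc=0.180141, refl=0.180141·0.538462=0.0970; V=2.109695+0.180141+0.096999=2.3868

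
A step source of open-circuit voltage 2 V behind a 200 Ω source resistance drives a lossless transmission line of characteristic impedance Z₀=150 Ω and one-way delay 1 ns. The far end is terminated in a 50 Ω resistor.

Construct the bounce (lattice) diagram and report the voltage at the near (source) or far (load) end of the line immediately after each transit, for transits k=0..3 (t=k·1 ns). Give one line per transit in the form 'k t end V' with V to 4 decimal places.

Γ_L=-0.500000, Γ_S=0.142857; launch V₁=2·150/350=0.857143
k=0 src: V=0.8571
k=1 load: inc=0.857143, refl=0.857143·-0.500000=-0.4286; V=0.000000+0.857143+-0.428571=0.4286
k=2 src: inc=-0.428571, refl=-0.428571·0.142857=-0.0612; V=0.857143+-0.428571+-0.061224=0.3673
k=3 load: inc=-0.061224, refl=-0.061224·-0.500000=0.0306; V=0.428571+-0.061224+0.030612=0.3980

0 0 source 0.8571
1 1 load 0.4286
2 2 source 0.3673
3 3 load 0.3980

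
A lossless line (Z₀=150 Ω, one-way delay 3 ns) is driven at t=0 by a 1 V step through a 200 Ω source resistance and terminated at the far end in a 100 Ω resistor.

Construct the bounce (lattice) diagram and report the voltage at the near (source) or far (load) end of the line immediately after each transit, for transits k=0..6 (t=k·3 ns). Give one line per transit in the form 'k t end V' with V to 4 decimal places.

Γ_L=-0.200000, Γ_S=0.142857; launch V₁=1·150/350=0.428571
k=0 src: V=0.4286
k=1 load: inc=0.428571, refl=0.428571·-0.200000=-0.0857; V=0.000000+0.428571+-0.085714=0.3429
k=2 src: inc=-0.085714, refl=-0.085714·0.142857=-0.0122; V=0.428571+-0.085714+-0.012245=0.3306
k=3 load: inc=-0.012245, refl=-0.012245·-0.200000=0.0024; V=0.342857+-0.012245+0.002449=0.3331
k=4 src: inc=0.002449, refl=0.002449·0.142857=0.0003; V=0.330612+0.002449+0.000350=0.3334
k=5 load: inc=0.000350, refl=0.000350·-0.200000=-0.0001; V=0.333061+0.000350+-0.000070=0.3333
k=6 src: inc=-0.000070, refl=-0.000070·0.142857=-0.0000; V=0.333411+-0.000070+-0.000010=0.3333

0 0 source 0.4286
1 3 load 0.3429
2 6 source 0.3306
3 9 load 0.3331
4 12 source 0.3334
5 15 load 0.3333
6 18 source 0.3333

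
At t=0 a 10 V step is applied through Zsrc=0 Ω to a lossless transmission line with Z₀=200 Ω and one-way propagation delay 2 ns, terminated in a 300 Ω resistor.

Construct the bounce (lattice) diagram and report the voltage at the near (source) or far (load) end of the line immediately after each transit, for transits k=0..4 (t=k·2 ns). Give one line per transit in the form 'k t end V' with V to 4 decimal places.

0 0 source 10.0000
1 2 load 12.0000
2 4 source 10.0000
3 6 load 9.6000
4 8 source 10.0000

Γ_L=0.200000, Γ_S=-1.000000; launch V₁=10·200/200=10.000000
k=0 src: V=10.0000
k=1 load: inc=10.000000, refl=10.000000·0.200000=2.0000; V=0.000000+10.000000+2.000000=12.0000
k=2 src: inc=2.000000, refl=2.000000·-1.000000=-2.0000; V=10.000000+2.000000+-2.000000=10.0000
k=3 load: inc=-2.000000, refl=-2.000000·0.200000=-0.4000; V=12.000000+-2.000000+-0.400000=9.6000
k=4 src: inc=-0.400000, refl=-0.400000·-1.000000=0.4000; V=10.000000+-0.400000+0.400000=10.0000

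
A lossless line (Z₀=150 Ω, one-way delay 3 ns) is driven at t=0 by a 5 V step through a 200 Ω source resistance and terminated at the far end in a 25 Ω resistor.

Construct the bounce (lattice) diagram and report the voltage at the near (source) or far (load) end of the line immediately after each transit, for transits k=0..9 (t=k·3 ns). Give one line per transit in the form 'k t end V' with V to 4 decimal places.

Γ_L=-0.714286, Γ_S=0.142857; launch V₁=5·150/350=2.142857
k=0 src: V=2.1429
k=1 load: inc=2.142857, refl=2.142857·-0.714286=-1.5306; V=0.000000+2.142857+-1.530612=0.6122
k=2 src: inc=-1.530612, refl=-1.530612·0.142857=-0.2187; V=2.142857+-1.530612+-0.218659=0.3936
k=3 load: inc=-0.218659, refl=-0.218659·-0.714286=0.1562; V=0.612245+-0.218659+0.156185=0.5498
k=4 src: inc=0.156185, refl=0.156185·0.142857=0.0223; V=0.393586+0.156185+0.022312=0.5721
k=5 load: inc=0.022312, refl=0.022312·-0.714286=-0.0159; V=0.549771+0.022312+-0.015937=0.5561
k=6 src: inc=-0.015937, refl=-0.015937·0.142857=-0.0023; V=0.572083+-0.015937+-0.002277=0.5539
k=7 load: inc=-0.002277, refl=-0.002277·-0.714286=0.0016; V=0.556146+-0.002277+0.001626=0.5555
k=8 src: inc=0.001626, refl=0.001626·0.142857=0.0002; V=0.553869+0.001626+0.000232=0.5557
k=9 load: inc=0.000232, refl=0.000232·-0.714286=-0.0002; V=0.555495+0.000232+-0.000166=0.5556

0 0 source 2.1429
1 3 load 0.6122
2 6 source 0.3936
3 9 load 0.5498
4 12 source 0.5721
5 15 load 0.5561
6 18 source 0.5539
7 21 load 0.5555
8 24 source 0.5557
9 27 load 0.5556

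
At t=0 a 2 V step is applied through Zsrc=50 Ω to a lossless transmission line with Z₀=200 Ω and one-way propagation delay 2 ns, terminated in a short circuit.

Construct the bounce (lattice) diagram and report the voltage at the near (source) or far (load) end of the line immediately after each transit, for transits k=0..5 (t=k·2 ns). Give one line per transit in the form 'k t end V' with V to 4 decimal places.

0 0 source 1.6000
1 2 load 0.0000
2 4 source 0.9600
3 6 load 0.0000
4 8 source 0.5760
5 10 load 0.0000

Γ_L=-1.000000, Γ_S=-0.600000; launch V₁=2·200/250=1.600000
k=0 src: V=1.6000
k=1 load: inc=1.600000, refl=1.600000·-1.000000=-1.6000; V=0.000000+1.600000+-1.600000=0.0000
k=2 src: inc=-1.600000, refl=-1.600000·-0.600000=0.9600; V=1.600000+-1.600000+0.960000=0.9600
k=3 load: inc=0.960000, refl=0.960000·-1.000000=-0.9600; V=0.000000+0.960000+-0.960000=0.0000
k=4 src: inc=-0.960000, refl=-0.960000·-0.600000=0.5760; V=0.960000+-0.960000+0.576000=0.5760
k=5 load: inc=0.576000, refl=0.576000·-1.000000=-0.5760; V=0.000000+0.576000+-0.576000=0.0000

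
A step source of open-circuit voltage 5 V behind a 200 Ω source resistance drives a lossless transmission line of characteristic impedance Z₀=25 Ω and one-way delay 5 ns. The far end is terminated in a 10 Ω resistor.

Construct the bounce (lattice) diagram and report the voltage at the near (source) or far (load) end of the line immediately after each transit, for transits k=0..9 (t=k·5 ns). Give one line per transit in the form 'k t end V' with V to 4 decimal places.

Γ_L=-0.428571, Γ_S=0.777778; launch V₁=5·25/225=0.555556
k=0 src: V=0.5556
k=1 load: inc=0.555556, refl=0.555556·-0.428571=-0.2381; V=0.000000+0.555556+-0.238095=0.3175
k=2 src: inc=-0.238095, refl=-0.238095·0.777778=-0.1852; V=0.555556+-0.238095+-0.185185=0.1323
k=3 load: inc=-0.185185, refl=-0.185185·-0.428571=0.0794; V=0.317460+-0.185185+0.079365=0.2116
k=4 src: inc=0.079365, refl=0.079365·0.777778=0.0617; V=0.132275+0.079365+0.061728=0.2734
k=5 load: inc=0.061728, refl=0.061728·-0.428571=-0.0265; V=0.211640+0.061728+-0.026455=0.2469
k=6 src: inc=-0.026455, refl=-0.026455·0.777778=-0.0206; V=0.273369+-0.026455+-0.020576=0.2263
k=7 load: inc=-0.020576, refl=-0.020576·-0.428571=0.0088; V=0.246914+-0.020576+0.008818=0.2352
k=8 src: inc=0.008818, refl=0.008818·0.777778=0.0069; V=0.226337+0.008818+0.006859=0.2420
k=9 load: inc=0.006859, refl=0.006859·-0.428571=-0.0029; V=0.235156+0.006859+-0.002939=0.2391

0 0 source 0.5556
1 5 load 0.3175
2 10 source 0.1323
3 15 load 0.2116
4 20 source 0.2734
5 25 load 0.2469
6 30 source 0.2263
7 35 load 0.2352
8 40 source 0.2420
9 45 load 0.2391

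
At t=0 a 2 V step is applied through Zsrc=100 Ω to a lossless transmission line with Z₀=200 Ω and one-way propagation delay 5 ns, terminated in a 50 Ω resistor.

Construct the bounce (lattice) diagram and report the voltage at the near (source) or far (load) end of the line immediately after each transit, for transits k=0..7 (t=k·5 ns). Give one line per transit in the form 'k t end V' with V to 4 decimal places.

Γ_L=-0.600000, Γ_S=-0.333333; launch V₁=2·200/300=1.333333
k=0 src: V=1.3333
k=1 load: inc=1.333333, refl=1.333333·-0.600000=-0.8000; V=0.000000+1.333333+-0.800000=0.5333
k=2 src: inc=-0.800000, refl=-0.800000·-0.333333=0.2667; V=1.333333+-0.800000+0.266667=0.8000
k=3 load: inc=0.266667, refl=0.266667·-0.600000=-0.1600; V=0.533333+0.266667+-0.160000=0.6400
k=4 src: inc=-0.160000, refl=-0.160000·-0.333333=0.0533; V=0.800000+-0.160000+0.053333=0.6933
k=5 load: inc=0.053333, refl=0.053333·-0.600000=-0.0320; V=0.640000+0.053333+-0.032000=0.6613
k=6 src: inc=-0.032000, refl=-0.032000·-0.333333=0.0107; V=0.693333+-0.032000+0.010667=0.6720
k=7 load: inc=0.010667, refl=0.010667·-0.600000=-0.0064; V=0.661333+0.010667+-0.006400=0.6656

0 0 source 1.3333
1 5 load 0.5333
2 10 source 0.8000
3 15 load 0.6400
4 20 source 0.6933
5 25 load 0.6613
6 30 source 0.6720
7 35 load 0.6656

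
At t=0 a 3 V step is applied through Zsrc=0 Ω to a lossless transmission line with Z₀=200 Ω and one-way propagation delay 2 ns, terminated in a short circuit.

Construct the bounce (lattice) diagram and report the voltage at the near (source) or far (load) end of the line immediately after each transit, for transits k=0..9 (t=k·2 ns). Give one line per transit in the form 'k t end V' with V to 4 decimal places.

0 0 source 3.0000
1 2 load 0.0000
2 4 source 3.0000
3 6 load 0.0000
4 8 source 3.0000
5 10 load 0.0000
6 12 source 3.0000
7 14 load 0.0000
8 16 source 3.0000
9 18 load 0.0000

Γ_L=-1.000000, Γ_S=-1.000000; launch V₁=3·200/200=3.000000
k=0 src: V=3.0000
k=1 load: inc=3.000000, refl=3.000000·-1.000000=-3.0000; V=0.000000+3.000000+-3.000000=0.0000
k=2 src: inc=-3.000000, refl=-3.000000·-1.000000=3.0000; V=3.000000+-3.000000+3.000000=3.0000
k=3 load: inc=3.000000, refl=3.000000·-1.000000=-3.0000; V=0.000000+3.000000+-3.000000=0.0000
k=4 src: inc=-3.000000, refl=-3.000000·-1.000000=3.0000; V=3.000000+-3.000000+3.000000=3.0000
k=5 load: inc=3.000000, refl=3.000000·-1.000000=-3.0000; V=0.000000+3.000000+-3.000000=0.0000
k=6 src: inc=-3.000000, refl=-3.000000·-1.000000=3.0000; V=3.000000+-3.000000+3.000000=3.0000
k=7 load: inc=3.000000, refl=3.000000·-1.000000=-3.0000; V=0.000000+3.000000+-3.000000=0.0000
k=8 src: inc=-3.000000, refl=-3.000000·-1.000000=3.0000; V=3.000000+-3.000000+3.000000=3.0000
k=9 load: inc=3.000000, refl=3.000000·-1.000000=-3.0000; V=0.000000+3.000000+-3.000000=0.0000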